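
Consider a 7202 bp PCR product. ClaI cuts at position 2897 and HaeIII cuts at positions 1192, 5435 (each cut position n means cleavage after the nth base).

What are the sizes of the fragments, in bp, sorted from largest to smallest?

Combined cut positions (sorted): 1192, 2897, 5435.
Linear molecule, 3 cuts → 4 fragments:
  1192 − 0 = 1192 bp
  2897 − 1192 = 1705 bp
  5435 − 2897 = 2538 bp
  7202 − 5435 = 1767 bp
Sorted largest to smallest: 2538, 1767, 1705, 1192 bp.

2538, 1767, 1705, 1192 bp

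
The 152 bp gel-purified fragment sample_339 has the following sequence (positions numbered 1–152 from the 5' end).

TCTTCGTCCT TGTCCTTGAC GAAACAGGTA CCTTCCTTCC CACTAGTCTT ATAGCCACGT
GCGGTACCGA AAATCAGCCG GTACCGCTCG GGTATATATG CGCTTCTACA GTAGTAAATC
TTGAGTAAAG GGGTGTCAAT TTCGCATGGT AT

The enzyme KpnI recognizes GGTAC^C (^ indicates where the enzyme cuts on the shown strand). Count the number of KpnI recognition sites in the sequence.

GGTACC occurs starting at positions 27, 63, 80.
KpnI cuts at 3 sites.

3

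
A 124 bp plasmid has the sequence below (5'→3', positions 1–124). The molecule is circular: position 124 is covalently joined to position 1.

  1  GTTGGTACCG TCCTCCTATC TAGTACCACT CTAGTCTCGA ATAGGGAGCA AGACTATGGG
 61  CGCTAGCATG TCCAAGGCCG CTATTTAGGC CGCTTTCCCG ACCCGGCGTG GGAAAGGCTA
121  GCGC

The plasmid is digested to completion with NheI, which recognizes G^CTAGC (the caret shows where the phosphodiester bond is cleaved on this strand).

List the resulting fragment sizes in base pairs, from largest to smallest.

69, 55 bp

NheI sites (GCTAGC) start at positions 62, 117.
NheI cuts after the first base of each site, so after positions 62, 117.
Circular molecule, 2 cuts → 2 fragments:
  63–117 → 55 bp
  118–124 then 1–62 → 7 + 62 = 69 bp
Sorted largest to smallest: 69, 55 bp.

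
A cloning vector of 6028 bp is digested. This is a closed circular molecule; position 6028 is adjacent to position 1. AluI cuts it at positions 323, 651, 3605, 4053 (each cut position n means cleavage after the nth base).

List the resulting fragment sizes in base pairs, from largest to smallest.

2954, 2298, 448, 328 bp

Circular molecule, 4 cuts → 4 fragments:
  651 − 323 = 328 bp
  3605 − 651 = 2954 bp
  4053 − 3605 = 448 bp
  wrap: 6028 − 4053 + 323 = 2298 bp
Sorted largest to smallest: 2954, 2298, 448, 328 bp.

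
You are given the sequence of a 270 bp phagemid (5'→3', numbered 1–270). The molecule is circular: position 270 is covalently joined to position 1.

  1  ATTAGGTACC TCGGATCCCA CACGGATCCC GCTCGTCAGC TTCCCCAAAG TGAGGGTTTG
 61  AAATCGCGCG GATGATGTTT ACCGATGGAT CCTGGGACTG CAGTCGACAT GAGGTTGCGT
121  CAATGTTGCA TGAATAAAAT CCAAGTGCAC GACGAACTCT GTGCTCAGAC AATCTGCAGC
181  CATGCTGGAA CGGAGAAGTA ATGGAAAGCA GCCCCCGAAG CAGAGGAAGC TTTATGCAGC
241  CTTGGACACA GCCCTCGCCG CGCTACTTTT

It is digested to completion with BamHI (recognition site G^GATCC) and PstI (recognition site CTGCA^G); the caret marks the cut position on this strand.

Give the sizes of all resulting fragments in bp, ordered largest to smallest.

BamHI sites (GGATCC) start at positions 13, 24, 87.
BamHI cuts after the first base of each site, so after positions 13, 24, 87.
PstI sites (CTGCAG) start at positions 98, 174.
PstI cuts after base 5 of each site (before the last base), so after positions 102, 178.
Combined cut positions: 13, 24, 87, 102, 178.
Circular molecule, 5 cuts → 5 fragments:
  14–24 → 11 bp
  25–87 → 63 bp
  88–102 → 15 bp
  103–178 → 76 bp
  179–270 then 1–13 → 92 + 13 = 105 bp
Sorted largest to smallest: 105, 76, 63, 15, 11 bp.

105, 76, 63, 15, 11 bp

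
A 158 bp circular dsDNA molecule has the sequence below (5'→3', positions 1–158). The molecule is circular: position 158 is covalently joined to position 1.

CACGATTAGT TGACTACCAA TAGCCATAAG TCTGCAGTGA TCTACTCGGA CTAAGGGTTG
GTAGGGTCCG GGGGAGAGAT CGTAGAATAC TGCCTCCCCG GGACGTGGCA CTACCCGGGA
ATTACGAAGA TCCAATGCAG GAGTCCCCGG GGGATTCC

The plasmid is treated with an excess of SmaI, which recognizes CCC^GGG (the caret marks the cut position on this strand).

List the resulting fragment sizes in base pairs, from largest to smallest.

SmaI sites (CCCGGG) start at positions 97, 114, 146.
SmaI cuts after base 3 of each site, so after positions 99, 116, 148.
Circular molecule, 3 cuts → 3 fragments:
  100–116 → 17 bp
  117–148 → 32 bp
  149–158 then 1–99 → 10 + 99 = 109 bp
Sorted largest to smallest: 109, 32, 17 bp.

109, 32, 17 bp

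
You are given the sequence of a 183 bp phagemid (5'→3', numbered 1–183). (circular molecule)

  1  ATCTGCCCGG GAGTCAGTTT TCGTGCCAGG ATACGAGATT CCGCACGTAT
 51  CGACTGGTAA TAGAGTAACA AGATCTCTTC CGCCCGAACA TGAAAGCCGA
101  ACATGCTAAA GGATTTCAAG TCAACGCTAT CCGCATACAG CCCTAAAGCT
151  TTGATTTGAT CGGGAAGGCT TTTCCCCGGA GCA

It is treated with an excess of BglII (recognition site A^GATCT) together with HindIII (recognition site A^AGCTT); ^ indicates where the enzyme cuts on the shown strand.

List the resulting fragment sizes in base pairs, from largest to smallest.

The BglII site (AGATCT) starts at position 71.
BglII cuts after the first base of each site, so after position 71.
The HindIII site (AAGCTT) starts at position 146.
HindIII cuts after the first base of each site, so after position 146.
Combined cut positions: 71, 146.
Circular molecule, 2 cuts → 2 fragments:
  72–146 → 75 bp
  147–183 then 1–71 → 37 + 71 = 108 bp
Sorted largest to smallest: 108, 75 bp.

108, 75 bp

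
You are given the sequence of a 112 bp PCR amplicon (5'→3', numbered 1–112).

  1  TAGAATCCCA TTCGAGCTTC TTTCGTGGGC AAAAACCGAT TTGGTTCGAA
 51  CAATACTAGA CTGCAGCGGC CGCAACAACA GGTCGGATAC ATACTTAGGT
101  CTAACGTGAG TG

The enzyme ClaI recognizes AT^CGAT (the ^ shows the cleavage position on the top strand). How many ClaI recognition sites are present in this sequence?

No occurrence of ATCGAT is present in the sequence.
ClaI does not cut: 0 sites.

0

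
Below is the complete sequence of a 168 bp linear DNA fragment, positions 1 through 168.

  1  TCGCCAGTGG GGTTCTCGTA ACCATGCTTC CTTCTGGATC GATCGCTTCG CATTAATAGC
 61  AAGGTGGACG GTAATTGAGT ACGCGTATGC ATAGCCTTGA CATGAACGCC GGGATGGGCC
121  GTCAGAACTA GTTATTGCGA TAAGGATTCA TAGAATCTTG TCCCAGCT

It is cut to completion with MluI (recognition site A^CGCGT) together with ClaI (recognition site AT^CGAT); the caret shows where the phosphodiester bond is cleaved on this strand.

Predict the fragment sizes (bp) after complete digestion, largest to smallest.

The MluI site (ACGCGT) starts at position 81.
MluI cuts after the first base of each site, so after position 81.
The ClaI site (ATCGAT) starts at position 38.
ClaI cuts after base 2 of each site, so after position 39.
Combined cut positions: 39, 81.
Linear molecule, 2 cuts → 3 fragments:
  1–39 → 39 bp
  40–81 → 42 bp
  82–168 → 87 bp
Sorted largest to smallest: 87, 42, 39 bp.

87, 42, 39 bp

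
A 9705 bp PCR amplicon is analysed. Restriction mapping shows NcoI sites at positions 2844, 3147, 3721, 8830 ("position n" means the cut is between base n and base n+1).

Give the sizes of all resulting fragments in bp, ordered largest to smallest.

Linear molecule, 4 cuts → 5 fragments:
  2844 − 0 = 2844 bp
  3147 − 2844 = 303 bp
  3721 − 3147 = 574 bp
  8830 − 3721 = 5109 bp
  9705 − 8830 = 875 bp
Sorted largest to smallest: 5109, 2844, 875, 574, 303 bp.

5109, 2844, 875, 574, 303 bp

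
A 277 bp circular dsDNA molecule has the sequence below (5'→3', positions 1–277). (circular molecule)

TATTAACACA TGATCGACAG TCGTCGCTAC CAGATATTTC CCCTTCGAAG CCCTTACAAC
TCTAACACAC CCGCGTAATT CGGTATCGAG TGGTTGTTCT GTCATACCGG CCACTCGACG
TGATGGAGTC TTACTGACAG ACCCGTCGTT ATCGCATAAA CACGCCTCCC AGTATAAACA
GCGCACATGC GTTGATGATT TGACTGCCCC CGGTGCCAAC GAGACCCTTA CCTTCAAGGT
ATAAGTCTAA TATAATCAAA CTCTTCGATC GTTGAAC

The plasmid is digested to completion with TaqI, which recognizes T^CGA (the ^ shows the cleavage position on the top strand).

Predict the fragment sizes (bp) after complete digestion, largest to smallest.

TaqI sites (TCGA) start at positions 14, 45, 86, 115, 265.
TaqI cuts after the first base of each site, so after positions 14, 45, 86, 115, 265.
Circular molecule, 5 cuts → 5 fragments:
  15–45 → 31 bp
  46–86 → 41 bp
  87–115 → 29 bp
  116–265 → 150 bp
  266–277 then 1–14 → 12 + 14 = 26 bp
Sorted largest to smallest: 150, 41, 31, 29, 26 bp.

150, 41, 31, 29, 26 bp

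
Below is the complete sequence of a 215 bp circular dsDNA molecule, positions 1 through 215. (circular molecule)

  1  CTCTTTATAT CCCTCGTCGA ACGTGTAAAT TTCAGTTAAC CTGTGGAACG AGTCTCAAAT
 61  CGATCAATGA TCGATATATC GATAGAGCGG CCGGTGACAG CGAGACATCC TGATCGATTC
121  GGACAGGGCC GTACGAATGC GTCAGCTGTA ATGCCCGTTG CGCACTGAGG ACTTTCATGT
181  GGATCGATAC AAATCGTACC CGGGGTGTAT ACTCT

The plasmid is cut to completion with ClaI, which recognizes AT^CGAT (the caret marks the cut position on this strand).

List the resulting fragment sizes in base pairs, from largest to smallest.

ClaI sites (ATCGAT) start at positions 59, 70, 78, 113, 183.
ClaI cuts after base 2 of each site, so after positions 60, 71, 79, 114, 184.
Circular molecule, 5 cuts → 5 fragments:
  61–71 → 11 bp
  72–79 → 8 bp
  80–114 → 35 bp
  115–184 → 70 bp
  185–215 then 1–60 → 31 + 60 = 91 bp
Sorted largest to smallest: 91, 70, 35, 11, 8 bp.

91, 70, 35, 11, 8 bp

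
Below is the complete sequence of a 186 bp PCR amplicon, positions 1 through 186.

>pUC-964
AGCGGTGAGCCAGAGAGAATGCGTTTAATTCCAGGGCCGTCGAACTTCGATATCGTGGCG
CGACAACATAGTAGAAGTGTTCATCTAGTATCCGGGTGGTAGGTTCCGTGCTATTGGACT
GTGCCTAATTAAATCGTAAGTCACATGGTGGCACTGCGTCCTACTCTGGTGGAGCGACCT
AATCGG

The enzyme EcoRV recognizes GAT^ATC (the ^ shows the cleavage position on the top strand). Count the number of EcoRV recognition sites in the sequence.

GATATC occurs starting at position 49.
EcoRV cuts at 1 site.

1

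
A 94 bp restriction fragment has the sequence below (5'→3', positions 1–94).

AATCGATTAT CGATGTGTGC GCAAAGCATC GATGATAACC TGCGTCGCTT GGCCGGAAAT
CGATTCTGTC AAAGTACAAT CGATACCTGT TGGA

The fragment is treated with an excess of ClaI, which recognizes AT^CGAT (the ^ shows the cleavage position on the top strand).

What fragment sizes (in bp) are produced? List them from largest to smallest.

ClaI sites (ATCGAT) start at positions 2, 9, 28, 59, 79.
ClaI cuts after base 2 of each site, so after positions 3, 10, 29, 60, 80.
Linear molecule, 5 cuts → 6 fragments:
  1–3 → 3 bp
  4–10 → 7 bp
  11–29 → 19 bp
  30–60 → 31 bp
  61–80 → 20 bp
  81–94 → 14 bp
Sorted largest to smallest: 31, 20, 19, 14, 7, 3 bp.

31, 20, 19, 14, 7, 3 bp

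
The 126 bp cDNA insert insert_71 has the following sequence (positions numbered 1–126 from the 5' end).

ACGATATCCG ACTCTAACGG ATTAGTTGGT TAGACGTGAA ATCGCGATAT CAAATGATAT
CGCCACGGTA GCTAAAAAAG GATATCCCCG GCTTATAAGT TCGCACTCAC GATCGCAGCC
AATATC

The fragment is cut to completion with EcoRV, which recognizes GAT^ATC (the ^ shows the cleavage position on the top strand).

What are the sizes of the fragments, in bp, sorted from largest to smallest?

EcoRV sites (GATATC) start at positions 3, 46, 56, 81.
EcoRV cuts after base 3 of each site, so after positions 5, 48, 58, 83.
Linear molecule, 4 cuts → 5 fragments:
  1–5 → 5 bp
  6–48 → 43 bp
  49–58 → 10 bp
  59–83 → 25 bp
  84–126 → 43 bp
Sorted largest to smallest: 43, 43, 25, 10, 5 bp.

43, 43, 25, 10, 5 bp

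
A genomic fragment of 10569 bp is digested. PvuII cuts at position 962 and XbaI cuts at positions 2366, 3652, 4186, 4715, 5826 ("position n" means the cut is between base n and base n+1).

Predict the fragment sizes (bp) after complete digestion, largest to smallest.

Combined cut positions (sorted): 962, 2366, 3652, 4186, 4715, 5826.
Linear molecule, 6 cuts → 7 fragments:
  962 − 0 = 962 bp
  2366 − 962 = 1404 bp
  3652 − 2366 = 1286 bp
  4186 − 3652 = 534 bp
  4715 − 4186 = 529 bp
  5826 − 4715 = 1111 bp
  10569 − 5826 = 4743 bp
Sorted largest to smallest: 4743, 1404, 1286, 1111, 962, 534, 529 bp.

4743, 1404, 1286, 1111, 962, 534, 529 bp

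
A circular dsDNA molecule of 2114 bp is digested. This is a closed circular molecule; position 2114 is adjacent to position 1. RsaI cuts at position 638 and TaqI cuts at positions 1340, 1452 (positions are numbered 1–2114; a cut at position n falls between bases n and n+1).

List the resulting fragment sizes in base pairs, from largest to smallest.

1300, 702, 112 bp

Combined cut positions (sorted): 638, 1340, 1452.
Circular molecule, 3 cuts → 3 fragments:
  1340 − 638 = 702 bp
  1452 − 1340 = 112 bp
  wrap: 2114 − 1452 + 638 = 1300 bp
Sorted largest to smallest: 1300, 702, 112 bp.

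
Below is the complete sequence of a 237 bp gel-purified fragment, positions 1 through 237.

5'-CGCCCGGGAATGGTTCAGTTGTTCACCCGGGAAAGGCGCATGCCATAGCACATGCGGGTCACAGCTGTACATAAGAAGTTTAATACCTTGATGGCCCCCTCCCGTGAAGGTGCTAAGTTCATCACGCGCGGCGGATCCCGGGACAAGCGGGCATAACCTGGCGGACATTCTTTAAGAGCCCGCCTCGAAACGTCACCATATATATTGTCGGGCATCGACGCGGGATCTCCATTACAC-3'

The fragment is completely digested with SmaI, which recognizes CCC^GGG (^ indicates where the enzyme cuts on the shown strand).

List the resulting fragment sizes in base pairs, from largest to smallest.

111, 98, 23, 5 bp

SmaI sites (CCCGGG) start at positions 3, 26, 137.
SmaI cuts after base 3 of each site, so after positions 5, 28, 139.
Linear molecule, 3 cuts → 4 fragments:
  1–5 → 5 bp
  6–28 → 23 bp
  29–139 → 111 bp
  140–237 → 98 bp
Sorted largest to smallest: 111, 98, 23, 5 bp.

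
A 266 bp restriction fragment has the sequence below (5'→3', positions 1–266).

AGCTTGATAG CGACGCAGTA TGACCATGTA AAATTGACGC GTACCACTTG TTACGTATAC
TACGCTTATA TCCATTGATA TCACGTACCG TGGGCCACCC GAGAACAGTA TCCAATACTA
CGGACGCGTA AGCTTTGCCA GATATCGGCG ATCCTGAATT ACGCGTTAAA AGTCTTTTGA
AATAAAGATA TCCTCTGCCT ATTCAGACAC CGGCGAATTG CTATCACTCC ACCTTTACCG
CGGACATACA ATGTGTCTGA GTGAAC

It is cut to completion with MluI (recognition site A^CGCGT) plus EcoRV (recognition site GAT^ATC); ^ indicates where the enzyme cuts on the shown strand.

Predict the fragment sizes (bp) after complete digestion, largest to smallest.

MluI sites (ACGCGT) start at positions 37, 124, 161.
MluI cuts after the first base of each site, so after positions 37, 124, 161.
EcoRV sites (GATATC) start at positions 77, 141, 187.
EcoRV cuts after base 3 of each site, so after positions 79, 143, 189.
Combined cut positions: 37, 79, 124, 143, 161, 189.
Linear molecule, 6 cuts → 7 fragments:
  1–37 → 37 bp
  38–79 → 42 bp
  80–124 → 45 bp
  125–143 → 19 bp
  144–161 → 18 bp
  162–189 → 28 bp
  190–266 → 77 bp
Sorted largest to smallest: 77, 45, 42, 37, 28, 19, 18 bp.

77, 45, 42, 37, 28, 19, 18 bp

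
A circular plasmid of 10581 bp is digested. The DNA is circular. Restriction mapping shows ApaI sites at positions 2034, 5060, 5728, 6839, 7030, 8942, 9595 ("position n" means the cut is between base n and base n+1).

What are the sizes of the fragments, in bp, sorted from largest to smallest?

Circular molecule, 7 cuts → 7 fragments:
  5060 − 2034 = 3026 bp
  5728 − 5060 = 668 bp
  6839 − 5728 = 1111 bp
  7030 − 6839 = 191 bp
  8942 − 7030 = 1912 bp
  9595 − 8942 = 653 bp
  wrap: 10581 − 9595 + 2034 = 3020 bp
Sorted largest to smallest: 3026, 3020, 1912, 1111, 668, 653, 191 bp.

3026, 3020, 1912, 1111, 668, 653, 191 bp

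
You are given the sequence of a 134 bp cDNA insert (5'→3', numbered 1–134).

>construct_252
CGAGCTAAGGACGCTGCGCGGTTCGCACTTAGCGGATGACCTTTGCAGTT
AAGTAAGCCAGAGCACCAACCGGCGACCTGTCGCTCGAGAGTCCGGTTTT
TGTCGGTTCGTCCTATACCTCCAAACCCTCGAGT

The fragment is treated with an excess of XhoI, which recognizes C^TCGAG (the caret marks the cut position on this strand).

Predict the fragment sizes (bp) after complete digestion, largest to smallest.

84, 44, 6 bp

XhoI sites (CTCGAG) start at positions 84, 128.
XhoI cuts after the first base of each site, so after positions 84, 128.
Linear molecule, 2 cuts → 3 fragments:
  1–84 → 84 bp
  85–128 → 44 bp
  129–134 → 6 bp
Sorted largest to smallest: 84, 44, 6 bp.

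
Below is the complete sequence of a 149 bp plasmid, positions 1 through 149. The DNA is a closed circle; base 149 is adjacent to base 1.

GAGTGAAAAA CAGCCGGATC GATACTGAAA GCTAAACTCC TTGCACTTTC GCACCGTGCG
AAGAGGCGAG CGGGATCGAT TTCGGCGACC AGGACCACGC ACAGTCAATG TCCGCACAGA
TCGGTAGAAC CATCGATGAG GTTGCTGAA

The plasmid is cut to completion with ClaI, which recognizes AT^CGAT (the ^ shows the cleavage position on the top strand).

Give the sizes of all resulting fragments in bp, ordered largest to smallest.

ClaI sites (ATCGAT) start at positions 18, 75, 132.
ClaI cuts after base 2 of each site, so after positions 19, 76, 133.
Circular molecule, 3 cuts → 3 fragments:
  20–76 → 57 bp
  77–133 → 57 bp
  134–149 then 1–19 → 16 + 19 = 35 bp
Sorted largest to smallest: 57, 57, 35 bp.

57, 57, 35 bp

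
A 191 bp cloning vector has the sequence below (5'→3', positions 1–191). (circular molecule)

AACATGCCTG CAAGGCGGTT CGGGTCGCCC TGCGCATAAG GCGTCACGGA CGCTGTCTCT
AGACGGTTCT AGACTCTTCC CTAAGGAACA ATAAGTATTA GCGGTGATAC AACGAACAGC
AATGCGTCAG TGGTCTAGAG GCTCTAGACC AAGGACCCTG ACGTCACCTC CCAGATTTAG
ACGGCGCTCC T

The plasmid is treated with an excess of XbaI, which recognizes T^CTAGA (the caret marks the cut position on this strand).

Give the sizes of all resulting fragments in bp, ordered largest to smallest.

106, 66, 10, 9 bp

XbaI sites (TCTAGA) start at positions 58, 68, 134, 143.
XbaI cuts after the first base of each site, so after positions 58, 68, 134, 143.
Circular molecule, 4 cuts → 4 fragments:
  59–68 → 10 bp
  69–134 → 66 bp
  135–143 → 9 bp
  144–191 then 1–58 → 48 + 58 = 106 bp
Sorted largest to smallest: 106, 66, 10, 9 bp.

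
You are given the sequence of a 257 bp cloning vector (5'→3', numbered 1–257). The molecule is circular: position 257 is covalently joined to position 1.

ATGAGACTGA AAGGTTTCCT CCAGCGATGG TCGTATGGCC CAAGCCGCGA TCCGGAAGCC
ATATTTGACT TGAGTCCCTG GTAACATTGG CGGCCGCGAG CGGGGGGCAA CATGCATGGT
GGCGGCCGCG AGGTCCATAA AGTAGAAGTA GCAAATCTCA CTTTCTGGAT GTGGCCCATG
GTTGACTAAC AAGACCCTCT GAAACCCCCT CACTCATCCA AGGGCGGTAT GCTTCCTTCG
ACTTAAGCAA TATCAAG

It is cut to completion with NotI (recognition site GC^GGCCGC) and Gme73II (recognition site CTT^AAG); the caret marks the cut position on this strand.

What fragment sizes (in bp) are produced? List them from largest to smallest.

NotI sites (GCGGCCGC) start at positions 90, 122.
NotI cuts after base 2 of each site, so after positions 91, 123.
The Gme73II site (CTTAAG) starts at position 242.
Gme73II cuts after base 3 of each site, so after position 244.
Combined cut positions: 91, 123, 244.
Circular molecule, 3 cuts → 3 fragments:
  92–123 → 32 bp
  124–244 → 121 bp
  245–257 then 1–91 → 13 + 91 = 104 bp
Sorted largest to smallest: 121, 104, 32 bp.

121, 104, 32 bp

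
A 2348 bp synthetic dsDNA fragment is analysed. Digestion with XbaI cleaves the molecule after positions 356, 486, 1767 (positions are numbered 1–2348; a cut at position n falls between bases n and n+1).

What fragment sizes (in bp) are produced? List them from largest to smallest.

1281, 581, 356, 130 bp

Linear molecule, 3 cuts → 4 fragments:
  356 − 0 = 356 bp
  486 − 356 = 130 bp
  1767 − 486 = 1281 bp
  2348 − 1767 = 581 bp
Sorted largest to smallest: 1281, 581, 356, 130 bp.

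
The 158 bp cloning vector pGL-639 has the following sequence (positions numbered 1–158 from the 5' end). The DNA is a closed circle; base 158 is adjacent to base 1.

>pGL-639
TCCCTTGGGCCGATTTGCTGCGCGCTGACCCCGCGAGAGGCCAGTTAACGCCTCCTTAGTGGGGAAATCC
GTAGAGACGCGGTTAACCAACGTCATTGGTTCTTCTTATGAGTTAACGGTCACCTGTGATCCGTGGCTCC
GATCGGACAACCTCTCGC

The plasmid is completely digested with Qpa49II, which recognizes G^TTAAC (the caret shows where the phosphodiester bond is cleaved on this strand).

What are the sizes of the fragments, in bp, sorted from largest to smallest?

90, 38, 30 bp

Qpa49II sites (GTTAAC) start at positions 44, 82, 112.
Qpa49II cuts after the first base of each site, so after positions 44, 82, 112.
Circular molecule, 3 cuts → 3 fragments:
  45–82 → 38 bp
  83–112 → 30 bp
  113–158 then 1–44 → 46 + 44 = 90 bp
Sorted largest to smallest: 90, 38, 30 bp.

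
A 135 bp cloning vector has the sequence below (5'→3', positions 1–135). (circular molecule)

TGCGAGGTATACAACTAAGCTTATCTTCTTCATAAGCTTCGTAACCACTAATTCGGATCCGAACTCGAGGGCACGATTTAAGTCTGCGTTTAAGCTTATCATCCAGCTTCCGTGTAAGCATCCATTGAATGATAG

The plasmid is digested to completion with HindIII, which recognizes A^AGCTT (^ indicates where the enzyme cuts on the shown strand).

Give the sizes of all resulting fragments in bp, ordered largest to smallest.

HindIII sites (AAGCTT) start at positions 17, 34, 92.
HindIII cuts after the first base of each site, so after positions 17, 34, 92.
Circular molecule, 3 cuts → 3 fragments:
  18–34 → 17 bp
  35–92 → 58 bp
  93–135 then 1–17 → 43 + 17 = 60 bp
Sorted largest to smallest: 60, 58, 17 bp.

60, 58, 17 bp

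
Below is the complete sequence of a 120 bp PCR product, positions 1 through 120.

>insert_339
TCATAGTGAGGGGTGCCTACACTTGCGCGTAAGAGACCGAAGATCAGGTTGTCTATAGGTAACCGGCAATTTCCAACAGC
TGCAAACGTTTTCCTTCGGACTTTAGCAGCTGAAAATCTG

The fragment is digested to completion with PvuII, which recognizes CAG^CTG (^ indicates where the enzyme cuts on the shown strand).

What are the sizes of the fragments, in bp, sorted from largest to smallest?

79, 30, 11 bp

PvuII sites (CAGCTG) start at positions 77, 107.
PvuII cuts after base 3 of each site, so after positions 79, 109.
Linear molecule, 2 cuts → 3 fragments:
  1–79 → 79 bp
  80–109 → 30 bp
  110–120 → 11 bp
Sorted largest to smallest: 79, 30, 11 bp.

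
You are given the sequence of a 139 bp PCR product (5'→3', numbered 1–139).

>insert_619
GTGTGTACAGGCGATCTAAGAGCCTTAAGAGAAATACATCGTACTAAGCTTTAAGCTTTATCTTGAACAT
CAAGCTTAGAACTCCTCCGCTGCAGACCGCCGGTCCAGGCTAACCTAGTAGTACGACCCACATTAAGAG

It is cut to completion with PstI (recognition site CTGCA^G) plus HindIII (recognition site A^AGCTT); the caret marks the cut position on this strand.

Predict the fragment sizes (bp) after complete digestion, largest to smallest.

46, 45, 22, 19, 7 bp

The PstI site (CTGCAG) starts at position 90.
PstI cuts after base 5 of each site (before the last base), so after position 94.
HindIII sites (AAGCTT) start at positions 46, 53, 72.
HindIII cuts after the first base of each site, so after positions 46, 53, 72.
Combined cut positions: 46, 53, 72, 94.
Linear molecule, 4 cuts → 5 fragments:
  1–46 → 46 bp
  47–53 → 7 bp
  54–72 → 19 bp
  73–94 → 22 bp
  95–139 → 45 bp
Sorted largest to smallest: 46, 45, 22, 19, 7 bp.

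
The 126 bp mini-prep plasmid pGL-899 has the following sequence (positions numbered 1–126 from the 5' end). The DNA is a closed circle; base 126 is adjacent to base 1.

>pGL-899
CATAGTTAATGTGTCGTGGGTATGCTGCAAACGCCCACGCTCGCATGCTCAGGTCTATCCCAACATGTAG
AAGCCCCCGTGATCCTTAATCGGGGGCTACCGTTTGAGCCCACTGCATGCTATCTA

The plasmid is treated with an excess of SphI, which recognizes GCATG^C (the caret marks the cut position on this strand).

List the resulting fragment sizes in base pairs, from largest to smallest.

SphI sites (GCATGC) start at positions 43, 115.
SphI cuts after base 5 of each site (before the last base), so after positions 47, 119.
Circular molecule, 2 cuts → 2 fragments:
  48–119 → 72 bp
  120–126 then 1–47 → 7 + 47 = 54 bp
Sorted largest to smallest: 72, 54 bp.

72, 54 bp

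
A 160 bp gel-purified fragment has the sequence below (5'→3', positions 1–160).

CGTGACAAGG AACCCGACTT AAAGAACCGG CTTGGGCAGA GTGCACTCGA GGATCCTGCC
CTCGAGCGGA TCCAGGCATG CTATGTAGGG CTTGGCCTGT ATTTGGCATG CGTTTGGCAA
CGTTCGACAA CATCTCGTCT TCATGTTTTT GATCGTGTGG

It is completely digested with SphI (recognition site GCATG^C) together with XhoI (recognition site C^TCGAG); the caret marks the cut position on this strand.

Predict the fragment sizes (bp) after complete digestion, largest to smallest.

50, 46, 30, 19, 15 bp

SphI sites (GCATGC) start at positions 76, 106.
SphI cuts after base 5 of each site (before the last base), so after positions 80, 110.
XhoI sites (CTCGAG) start at positions 46, 61.
XhoI cuts after the first base of each site, so after positions 46, 61.
Combined cut positions: 46, 61, 80, 110.
Linear molecule, 4 cuts → 5 fragments:
  1–46 → 46 bp
  47–61 → 15 bp
  62–80 → 19 bp
  81–110 → 30 bp
  111–160 → 50 bp
Sorted largest to smallest: 50, 46, 30, 19, 15 bp.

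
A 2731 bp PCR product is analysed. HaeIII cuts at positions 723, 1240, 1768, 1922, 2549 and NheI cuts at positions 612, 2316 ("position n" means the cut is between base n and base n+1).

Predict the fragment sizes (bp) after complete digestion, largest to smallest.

Combined cut positions (sorted): 612, 723, 1240, 1768, 1922, 2316, 2549.
Linear molecule, 7 cuts → 8 fragments:
  612 − 0 = 612 bp
  723 − 612 = 111 bp
  1240 − 723 = 517 bp
  1768 − 1240 = 528 bp
  1922 − 1768 = 154 bp
  2316 − 1922 = 394 bp
  2549 − 2316 = 233 bp
  2731 − 2549 = 182 bp
Sorted largest to smallest: 612, 528, 517, 394, 233, 182, 154, 111 bp.

612, 528, 517, 394, 233, 182, 154, 111 bp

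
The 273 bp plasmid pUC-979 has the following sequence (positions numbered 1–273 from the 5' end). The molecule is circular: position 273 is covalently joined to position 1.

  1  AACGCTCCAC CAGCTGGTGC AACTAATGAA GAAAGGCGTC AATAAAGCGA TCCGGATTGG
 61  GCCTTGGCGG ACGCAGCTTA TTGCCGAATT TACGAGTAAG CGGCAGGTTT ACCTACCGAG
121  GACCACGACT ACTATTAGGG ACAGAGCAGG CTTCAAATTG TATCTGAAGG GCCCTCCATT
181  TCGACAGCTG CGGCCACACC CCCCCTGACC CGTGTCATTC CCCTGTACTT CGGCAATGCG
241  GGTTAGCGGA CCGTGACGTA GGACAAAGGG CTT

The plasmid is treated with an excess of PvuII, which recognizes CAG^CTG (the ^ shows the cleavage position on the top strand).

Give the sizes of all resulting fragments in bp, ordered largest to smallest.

PvuII sites (CAGCTG) start at positions 11, 185.
PvuII cuts after base 3 of each site, so after positions 13, 187.
Circular molecule, 2 cuts → 2 fragments:
  14–187 → 174 bp
  188–273 then 1–13 → 86 + 13 = 99 bp
Sorted largest to smallest: 174, 99 bp.

174, 99 bp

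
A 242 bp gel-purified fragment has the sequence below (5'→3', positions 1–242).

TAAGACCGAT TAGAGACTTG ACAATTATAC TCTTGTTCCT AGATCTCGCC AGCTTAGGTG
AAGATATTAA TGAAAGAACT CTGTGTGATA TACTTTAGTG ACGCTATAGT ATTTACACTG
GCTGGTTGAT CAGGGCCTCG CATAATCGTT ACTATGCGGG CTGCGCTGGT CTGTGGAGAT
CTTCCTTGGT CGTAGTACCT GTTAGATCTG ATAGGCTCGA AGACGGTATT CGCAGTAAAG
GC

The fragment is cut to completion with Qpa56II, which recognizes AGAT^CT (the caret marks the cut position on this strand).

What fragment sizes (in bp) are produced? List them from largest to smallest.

136, 44, 35, 27 bp

Qpa56II sites (AGATCT) start at positions 41, 177, 204.
Qpa56II cuts after base 4 of each site, so after positions 44, 180, 207.
Linear molecule, 3 cuts → 4 fragments:
  1–44 → 44 bp
  45–180 → 136 bp
  181–207 → 27 bp
  208–242 → 35 bp
Sorted largest to smallest: 136, 44, 35, 27 bp.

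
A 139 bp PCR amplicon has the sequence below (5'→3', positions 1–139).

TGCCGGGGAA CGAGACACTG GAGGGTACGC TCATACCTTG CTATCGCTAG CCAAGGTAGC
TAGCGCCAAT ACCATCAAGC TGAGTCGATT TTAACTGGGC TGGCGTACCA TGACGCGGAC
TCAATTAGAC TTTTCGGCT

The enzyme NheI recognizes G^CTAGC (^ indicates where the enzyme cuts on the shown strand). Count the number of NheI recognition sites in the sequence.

2

GCTAGC occurs starting at positions 46, 59.
NheI cuts at 2 sites.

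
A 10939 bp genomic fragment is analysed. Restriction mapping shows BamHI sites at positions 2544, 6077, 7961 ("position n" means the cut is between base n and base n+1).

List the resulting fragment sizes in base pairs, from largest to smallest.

3533, 2978, 2544, 1884 bp

Linear molecule, 3 cuts → 4 fragments:
  2544 − 0 = 2544 bp
  6077 − 2544 = 3533 bp
  7961 − 6077 = 1884 bp
  10939 − 7961 = 2978 bp
Sorted largest to smallest: 3533, 2978, 2544, 1884 bp.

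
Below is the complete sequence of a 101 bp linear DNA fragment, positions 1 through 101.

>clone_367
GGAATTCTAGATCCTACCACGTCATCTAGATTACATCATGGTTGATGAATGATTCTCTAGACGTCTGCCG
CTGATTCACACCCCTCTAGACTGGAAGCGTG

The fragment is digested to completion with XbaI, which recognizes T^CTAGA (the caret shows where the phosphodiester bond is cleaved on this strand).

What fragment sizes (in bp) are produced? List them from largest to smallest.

XbaI sites (TCTAGA) start at positions 6, 25, 56, 85.
XbaI cuts after the first base of each site, so after positions 6, 25, 56, 85.
Linear molecule, 4 cuts → 5 fragments:
  1–6 → 6 bp
  7–25 → 19 bp
  26–56 → 31 bp
  57–85 → 29 bp
  86–101 → 16 bp
Sorted largest to smallest: 31, 29, 19, 16, 6 bp.

31, 29, 19, 16, 6 bp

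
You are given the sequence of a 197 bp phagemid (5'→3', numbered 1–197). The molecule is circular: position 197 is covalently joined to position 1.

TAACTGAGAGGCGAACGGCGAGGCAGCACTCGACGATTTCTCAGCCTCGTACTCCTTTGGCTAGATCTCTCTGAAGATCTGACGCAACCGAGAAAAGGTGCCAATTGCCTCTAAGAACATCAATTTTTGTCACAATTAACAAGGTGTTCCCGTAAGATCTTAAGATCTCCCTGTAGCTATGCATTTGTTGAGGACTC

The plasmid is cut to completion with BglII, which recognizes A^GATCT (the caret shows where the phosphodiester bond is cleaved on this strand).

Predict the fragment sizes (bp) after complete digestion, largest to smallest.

BglII sites (AGATCT) start at positions 63, 75, 155, 163.
BglII cuts after the first base of each site, so after positions 63, 75, 155, 163.
Circular molecule, 4 cuts → 4 fragments:
  64–75 → 12 bp
  76–155 → 80 bp
  156–163 → 8 bp
  164–197 then 1–63 → 34 + 63 = 97 bp
Sorted largest to smallest: 97, 80, 12, 8 bp.

97, 80, 12, 8 bp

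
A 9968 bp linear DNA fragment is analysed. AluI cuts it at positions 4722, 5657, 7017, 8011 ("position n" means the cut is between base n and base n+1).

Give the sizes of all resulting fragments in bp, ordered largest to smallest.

4722, 1957, 1360, 994, 935 bp

Linear molecule, 4 cuts → 5 fragments:
  4722 − 0 = 4722 bp
  5657 − 4722 = 935 bp
  7017 − 5657 = 1360 bp
  8011 − 7017 = 994 bp
  9968 − 8011 = 1957 bp
Sorted largest to smallest: 4722, 1957, 1360, 994, 935 bp.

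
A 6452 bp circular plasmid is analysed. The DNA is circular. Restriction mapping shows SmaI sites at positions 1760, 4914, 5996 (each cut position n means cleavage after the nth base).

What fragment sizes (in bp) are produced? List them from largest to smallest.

Circular molecule, 3 cuts → 3 fragments:
  4914 − 1760 = 3154 bp
  5996 − 4914 = 1082 bp
  wrap: 6452 − 5996 + 1760 = 2216 bp
Sorted largest to smallest: 3154, 2216, 1082 bp.

3154, 2216, 1082 bp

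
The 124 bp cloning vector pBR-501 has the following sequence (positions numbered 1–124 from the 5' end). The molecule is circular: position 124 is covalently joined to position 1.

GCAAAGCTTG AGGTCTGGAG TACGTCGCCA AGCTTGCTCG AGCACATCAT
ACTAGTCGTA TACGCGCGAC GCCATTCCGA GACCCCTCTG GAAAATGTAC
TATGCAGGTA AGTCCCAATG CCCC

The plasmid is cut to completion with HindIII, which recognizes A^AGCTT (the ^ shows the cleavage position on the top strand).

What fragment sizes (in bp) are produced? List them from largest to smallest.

HindIII sites (AAGCTT) start at positions 4, 30.
HindIII cuts after the first base of each site, so after positions 4, 30.
Circular molecule, 2 cuts → 2 fragments:
  5–30 → 26 bp
  31–124 then 1–4 → 94 + 4 = 98 bp
Sorted largest to smallest: 98, 26 bp.

98, 26 bp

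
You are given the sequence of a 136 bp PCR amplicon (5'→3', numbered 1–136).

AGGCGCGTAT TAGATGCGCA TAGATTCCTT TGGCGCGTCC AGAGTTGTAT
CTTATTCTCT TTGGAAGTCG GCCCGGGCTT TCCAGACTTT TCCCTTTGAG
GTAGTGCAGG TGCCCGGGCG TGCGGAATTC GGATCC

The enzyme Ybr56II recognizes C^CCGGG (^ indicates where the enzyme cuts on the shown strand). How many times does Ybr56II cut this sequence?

2

CCCGGG occurs starting at positions 72, 113.
Ybr56II cuts at 2 sites.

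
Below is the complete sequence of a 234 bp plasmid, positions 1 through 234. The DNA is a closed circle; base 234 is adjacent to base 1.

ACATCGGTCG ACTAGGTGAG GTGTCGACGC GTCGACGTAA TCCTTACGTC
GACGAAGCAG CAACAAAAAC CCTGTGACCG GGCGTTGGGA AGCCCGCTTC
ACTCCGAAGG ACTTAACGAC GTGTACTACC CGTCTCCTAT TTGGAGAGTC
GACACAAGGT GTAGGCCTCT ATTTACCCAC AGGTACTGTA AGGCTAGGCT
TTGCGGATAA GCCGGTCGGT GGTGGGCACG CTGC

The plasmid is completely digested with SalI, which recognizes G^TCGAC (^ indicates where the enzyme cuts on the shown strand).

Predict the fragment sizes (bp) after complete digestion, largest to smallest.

100, 93, 17, 16, 8 bp

SalI sites (GTCGAC) start at positions 7, 23, 31, 48, 148.
SalI cuts after the first base of each site, so after positions 7, 23, 31, 48, 148.
Circular molecule, 5 cuts → 5 fragments:
  8–23 → 16 bp
  24–31 → 8 bp
  32–48 → 17 bp
  49–148 → 100 bp
  149–234 then 1–7 → 86 + 7 = 93 bp
Sorted largest to smallest: 100, 93, 17, 16, 8 bp.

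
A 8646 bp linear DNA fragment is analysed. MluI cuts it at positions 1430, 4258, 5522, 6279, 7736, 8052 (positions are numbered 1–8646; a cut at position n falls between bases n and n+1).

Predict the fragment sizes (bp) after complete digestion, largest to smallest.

Linear molecule, 6 cuts → 7 fragments:
  1430 − 0 = 1430 bp
  4258 − 1430 = 2828 bp
  5522 − 4258 = 1264 bp
  6279 − 5522 = 757 bp
  7736 − 6279 = 1457 bp
  8052 − 7736 = 316 bp
  8646 − 8052 = 594 bp
Sorted largest to smallest: 2828, 1457, 1430, 1264, 757, 594, 316 bp.

2828, 1457, 1430, 1264, 757, 594, 316 bp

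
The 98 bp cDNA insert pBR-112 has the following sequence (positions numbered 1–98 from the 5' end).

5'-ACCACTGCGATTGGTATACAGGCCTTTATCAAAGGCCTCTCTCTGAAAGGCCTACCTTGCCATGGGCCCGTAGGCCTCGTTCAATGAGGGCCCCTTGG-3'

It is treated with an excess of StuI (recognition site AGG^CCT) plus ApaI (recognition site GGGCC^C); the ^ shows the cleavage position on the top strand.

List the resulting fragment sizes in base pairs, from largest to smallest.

22, 18, 18, 15, 13, 6, 6 bp

StuI sites (AGGCCT) start at positions 20, 33, 48, 72.
StuI cuts after base 3 of each site, so after positions 22, 35, 50, 74.
ApaI sites (GGGCCC) start at positions 64, 88.
ApaI cuts after base 5 of each site (before the last base), so after positions 68, 92.
Combined cut positions: 22, 35, 50, 68, 74, 92.
Linear molecule, 6 cuts → 7 fragments:
  1–22 → 22 bp
  23–35 → 13 bp
  36–50 → 15 bp
  51–68 → 18 bp
  69–74 → 6 bp
  75–92 → 18 bp
  93–98 → 6 bp
Sorted largest to smallest: 22, 18, 18, 15, 13, 6, 6 bp.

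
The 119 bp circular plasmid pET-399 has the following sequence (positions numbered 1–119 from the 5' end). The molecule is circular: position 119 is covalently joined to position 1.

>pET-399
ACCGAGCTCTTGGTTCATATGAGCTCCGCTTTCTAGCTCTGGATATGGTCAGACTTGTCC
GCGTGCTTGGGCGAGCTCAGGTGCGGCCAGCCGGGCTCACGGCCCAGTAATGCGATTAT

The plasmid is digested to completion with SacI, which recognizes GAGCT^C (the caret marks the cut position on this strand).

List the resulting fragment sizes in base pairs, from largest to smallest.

52, 50, 17 bp

SacI sites (GAGCTC) start at positions 4, 21, 73.
SacI cuts after base 5 of each site (before the last base), so after positions 8, 25, 77.
Circular molecule, 3 cuts → 3 fragments:
  9–25 → 17 bp
  26–77 → 52 bp
  78–119 then 1–8 → 42 + 8 = 50 bp
Sorted largest to smallest: 52, 50, 17 bp.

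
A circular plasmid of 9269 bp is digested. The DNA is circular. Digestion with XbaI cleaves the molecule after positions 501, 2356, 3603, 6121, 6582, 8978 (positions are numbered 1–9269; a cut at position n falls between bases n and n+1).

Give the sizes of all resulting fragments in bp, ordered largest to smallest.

2518, 2396, 1855, 1247, 792, 461 bp

Circular molecule, 6 cuts → 6 fragments:
  2356 − 501 = 1855 bp
  3603 − 2356 = 1247 bp
  6121 − 3603 = 2518 bp
  6582 − 6121 = 461 bp
  8978 − 6582 = 2396 bp
  wrap: 9269 − 8978 + 501 = 792 bp
Sorted largest to smallest: 2518, 2396, 1855, 1247, 792, 461 bp.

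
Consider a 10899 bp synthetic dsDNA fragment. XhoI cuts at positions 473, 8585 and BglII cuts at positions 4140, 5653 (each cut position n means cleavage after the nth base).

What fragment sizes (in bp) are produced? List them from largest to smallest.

Combined cut positions (sorted): 473, 4140, 5653, 8585.
Linear molecule, 4 cuts → 5 fragments:
  473 − 0 = 473 bp
  4140 − 473 = 3667 bp
  5653 − 4140 = 1513 bp
  8585 − 5653 = 2932 bp
  10899 − 8585 = 2314 bp
Sorted largest to smallest: 3667, 2932, 2314, 1513, 473 bp.

3667, 2932, 2314, 1513, 473 bp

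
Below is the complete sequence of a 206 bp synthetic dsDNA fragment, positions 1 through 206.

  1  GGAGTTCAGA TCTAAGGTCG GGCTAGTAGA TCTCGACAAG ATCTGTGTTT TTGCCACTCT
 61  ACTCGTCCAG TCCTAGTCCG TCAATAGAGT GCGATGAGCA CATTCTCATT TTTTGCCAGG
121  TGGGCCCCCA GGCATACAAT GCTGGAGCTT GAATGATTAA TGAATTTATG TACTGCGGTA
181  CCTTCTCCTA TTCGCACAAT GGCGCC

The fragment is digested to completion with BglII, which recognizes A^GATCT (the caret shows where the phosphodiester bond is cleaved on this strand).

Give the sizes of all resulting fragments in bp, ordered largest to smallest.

167, 20, 11, 8 bp

BglII sites (AGATCT) start at positions 8, 28, 39.
BglII cuts after the first base of each site, so after positions 8, 28, 39.
Linear molecule, 3 cuts → 4 fragments:
  1–8 → 8 bp
  9–28 → 20 bp
  29–39 → 11 bp
  40–206 → 167 bp
Sorted largest to smallest: 167, 20, 11, 8 bp.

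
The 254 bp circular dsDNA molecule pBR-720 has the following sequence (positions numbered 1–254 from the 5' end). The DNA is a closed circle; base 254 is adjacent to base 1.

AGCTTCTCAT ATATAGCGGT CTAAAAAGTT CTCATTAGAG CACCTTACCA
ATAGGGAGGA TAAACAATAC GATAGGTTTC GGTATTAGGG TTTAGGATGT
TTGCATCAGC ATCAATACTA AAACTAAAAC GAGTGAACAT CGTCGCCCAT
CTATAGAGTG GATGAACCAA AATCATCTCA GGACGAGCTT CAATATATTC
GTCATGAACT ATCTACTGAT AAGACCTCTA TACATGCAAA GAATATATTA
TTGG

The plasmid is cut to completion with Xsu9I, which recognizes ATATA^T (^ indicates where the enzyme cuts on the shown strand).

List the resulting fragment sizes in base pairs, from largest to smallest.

Xsu9I sites (ATATAT) start at positions 9, 193, 243.
Xsu9I cuts after base 5 of each site (before the last base), so after positions 13, 197, 247.
Circular molecule, 3 cuts → 3 fragments:
  14–197 → 184 bp
  198–247 → 50 bp
  248–254 then 1–13 → 7 + 13 = 20 bp
Sorted largest to smallest: 184, 50, 20 bp.

184, 50, 20 bp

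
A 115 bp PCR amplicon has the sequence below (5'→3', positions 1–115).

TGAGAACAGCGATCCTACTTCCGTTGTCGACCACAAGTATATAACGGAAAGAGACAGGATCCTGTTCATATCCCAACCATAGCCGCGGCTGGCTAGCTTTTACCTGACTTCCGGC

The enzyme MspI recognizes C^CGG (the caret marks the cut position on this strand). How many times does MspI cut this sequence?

1

CCGG occurs starting at position 111.
MspI cuts at 1 site.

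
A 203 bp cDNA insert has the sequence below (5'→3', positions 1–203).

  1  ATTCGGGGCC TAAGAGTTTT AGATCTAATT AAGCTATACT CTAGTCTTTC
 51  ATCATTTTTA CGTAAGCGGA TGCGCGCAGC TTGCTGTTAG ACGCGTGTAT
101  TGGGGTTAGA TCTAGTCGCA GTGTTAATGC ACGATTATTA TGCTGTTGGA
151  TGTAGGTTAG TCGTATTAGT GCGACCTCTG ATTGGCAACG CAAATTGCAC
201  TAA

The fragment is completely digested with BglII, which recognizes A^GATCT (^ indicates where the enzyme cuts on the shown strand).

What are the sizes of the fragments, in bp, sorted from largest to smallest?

BglII sites (AGATCT) start at positions 21, 108.
BglII cuts after the first base of each site, so after positions 21, 108.
Linear molecule, 2 cuts → 3 fragments:
  1–21 → 21 bp
  22–108 → 87 bp
  109–203 → 95 bp
Sorted largest to smallest: 95, 87, 21 bp.

95, 87, 21 bp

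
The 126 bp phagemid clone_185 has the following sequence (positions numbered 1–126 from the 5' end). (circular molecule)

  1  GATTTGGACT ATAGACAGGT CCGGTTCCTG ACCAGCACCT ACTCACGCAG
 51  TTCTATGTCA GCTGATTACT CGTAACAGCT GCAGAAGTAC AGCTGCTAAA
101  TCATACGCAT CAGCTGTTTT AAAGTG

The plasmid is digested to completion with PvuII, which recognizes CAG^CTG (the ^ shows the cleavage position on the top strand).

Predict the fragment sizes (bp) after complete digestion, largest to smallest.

PvuII sites (CAGCTG) start at positions 59, 76, 90, 111.
PvuII cuts after base 3 of each site, so after positions 61, 78, 92, 113.
Circular molecule, 4 cuts → 4 fragments:
  62–78 → 17 bp
  79–92 → 14 bp
  93–113 → 21 bp
  114–126 then 1–61 → 13 + 61 = 74 bp
Sorted largest to smallest: 74, 21, 17, 14 bp.

74, 21, 17, 14 bp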